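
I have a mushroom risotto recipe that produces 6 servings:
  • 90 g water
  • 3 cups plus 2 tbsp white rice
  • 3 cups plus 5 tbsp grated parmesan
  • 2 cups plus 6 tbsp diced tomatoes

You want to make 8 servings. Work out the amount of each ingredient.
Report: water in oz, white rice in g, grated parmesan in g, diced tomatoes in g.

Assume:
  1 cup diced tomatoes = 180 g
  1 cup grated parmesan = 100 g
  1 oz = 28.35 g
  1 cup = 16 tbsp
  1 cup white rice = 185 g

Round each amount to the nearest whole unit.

Scaling factor: 8/6 = 4/3.
water: 90 g × 4/3 ÷ 28.35 g/oz ≈ 4 oz
white rice: (3 cup + 2 tbsp = 3.125 cup) × 4/3 × 185 g/cup ≈ 771 g
grated parmesan: (3 cup + 5 tbsp = 3.3125 cup) × 4/3 × 100 g/cup ≈ 442 g
diced tomatoes: (2 cup + 6 tbsp = 2.375 cup) × 4/3 × 180 g/cup = 570 g

water: 4 oz; white rice: 771 g; grated parmesan: 442 g; diced tomatoes: 570 g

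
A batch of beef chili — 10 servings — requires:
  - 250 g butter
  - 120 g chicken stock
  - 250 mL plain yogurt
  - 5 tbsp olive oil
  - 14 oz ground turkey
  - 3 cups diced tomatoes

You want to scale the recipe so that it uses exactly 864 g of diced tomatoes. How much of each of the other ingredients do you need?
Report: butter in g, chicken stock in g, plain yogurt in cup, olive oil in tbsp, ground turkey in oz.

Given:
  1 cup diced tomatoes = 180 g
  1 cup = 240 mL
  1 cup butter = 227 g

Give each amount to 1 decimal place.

butter: 400.0 g; chicken stock: 192.0 g; plain yogurt: 1.7 cup; olive oil: 8.0 tbsp; ground turkey: 22.4 oz

The original recipe has 540 g of diced tomatoes, so the scaling factor is 864 ÷ 540 = 8/5 = 1.6.
butter: 250 g × 8/5 = 400.0 g
chicken stock: 120 g × 8/5 = 192.0 g
plain yogurt: 250 mL × 8/5 ÷ 240 mL/cup ≈ 1.7 cup
olive oil: 5 tbsp × 8/5 = 8.0 tbsp
ground turkey: 14 oz × 8/5 = 22.4 oz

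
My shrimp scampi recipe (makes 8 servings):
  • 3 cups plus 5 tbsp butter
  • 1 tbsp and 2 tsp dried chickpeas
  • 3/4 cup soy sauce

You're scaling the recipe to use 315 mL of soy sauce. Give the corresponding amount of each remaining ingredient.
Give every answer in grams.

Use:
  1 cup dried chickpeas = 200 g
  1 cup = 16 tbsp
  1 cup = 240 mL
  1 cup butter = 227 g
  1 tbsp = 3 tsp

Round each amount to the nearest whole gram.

The original recipe has 180 mL of soy sauce, so the scaling factor is 315 ÷ 180 = 7/4 = 1.75.
butter: (3 cup + 5 tbsp = 3.3125 cup) × 7/4 × 227 g/cup ≈ 1316 g
dried chickpeas: (1 tbsp + 2 tsp = 5/3 tbsp) × 7/4 ÷ 16 tbsp/cup × 200 g/cup ≈ 36 g

butter: 1316 g; dried chickpeas: 36 g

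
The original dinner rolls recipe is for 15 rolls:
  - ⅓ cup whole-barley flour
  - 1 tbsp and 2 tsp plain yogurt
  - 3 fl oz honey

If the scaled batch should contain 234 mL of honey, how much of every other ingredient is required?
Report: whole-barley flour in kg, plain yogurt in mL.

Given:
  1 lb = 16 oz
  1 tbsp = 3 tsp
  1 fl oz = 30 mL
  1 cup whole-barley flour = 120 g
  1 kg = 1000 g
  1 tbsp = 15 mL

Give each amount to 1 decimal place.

The original recipe has 90 mL of honey, so the scaling factor is 234 ÷ 90 = 13/5 = 2.6.
whole-barley flour: 1/3 cup × 13/5 × 120 g/cup ÷ 1000 g/kg ≈ 0.1 kg
plain yogurt: (1 tbsp + 2 tsp = 5/3 tbsp) × 13/5 × 15 mL/tbsp = 65.0 mL

whole-barley flour: 0.1 kg; plain yogurt: 65.0 mL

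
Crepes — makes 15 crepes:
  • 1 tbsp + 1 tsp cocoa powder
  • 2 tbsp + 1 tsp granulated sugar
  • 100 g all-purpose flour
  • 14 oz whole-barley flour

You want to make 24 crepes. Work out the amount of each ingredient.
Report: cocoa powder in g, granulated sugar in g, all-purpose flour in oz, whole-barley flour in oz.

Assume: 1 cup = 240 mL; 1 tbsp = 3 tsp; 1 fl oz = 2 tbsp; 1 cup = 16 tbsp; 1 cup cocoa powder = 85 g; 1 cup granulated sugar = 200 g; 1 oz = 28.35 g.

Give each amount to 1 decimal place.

cocoa powder: 11.3 g; granulated sugar: 46.7 g; all-purpose flour: 5.6 oz; whole-barley flour: 22.4 oz

Scaling factor: 24/15 = 8/5 = 1.6.
cocoa powder: (1 tbsp + 1 tsp = 4/3 tbsp) × 8/5 ÷ 16 tbsp/cup × 85 g/cup ≈ 11.3 g
granulated sugar: (2 tbsp + 1 tsp = 7/3 tbsp) × 8/5 ÷ 16 tbsp/cup × 200 g/cup ≈ 46.7 g
all-purpose flour: 100 g × 8/5 ÷ 28.35 g/oz ≈ 5.6 oz
whole-barley flour: 14 oz × 8/5 = 22.4 oz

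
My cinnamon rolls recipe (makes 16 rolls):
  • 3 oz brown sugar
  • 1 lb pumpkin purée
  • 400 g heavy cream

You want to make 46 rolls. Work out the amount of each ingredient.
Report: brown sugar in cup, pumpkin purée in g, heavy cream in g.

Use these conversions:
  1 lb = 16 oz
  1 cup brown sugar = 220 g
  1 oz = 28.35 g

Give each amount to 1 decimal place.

brown sugar: 1.1 cup; pumpkin purée: 1304.1 g; heavy cream: 1150.0 g

Scaling factor: 46/16 = 23/8 = 2.875.
brown sugar: 3 oz × 23/8 × 28.35 g/oz ÷ 220 g/cup ≈ 1.1 cup
pumpkin purée: 1 lb × 23/8 × 16 oz/lb × 28.35 g/oz = 1304.1 g
heavy cream: 400 g × 23/8 = 1150.0 g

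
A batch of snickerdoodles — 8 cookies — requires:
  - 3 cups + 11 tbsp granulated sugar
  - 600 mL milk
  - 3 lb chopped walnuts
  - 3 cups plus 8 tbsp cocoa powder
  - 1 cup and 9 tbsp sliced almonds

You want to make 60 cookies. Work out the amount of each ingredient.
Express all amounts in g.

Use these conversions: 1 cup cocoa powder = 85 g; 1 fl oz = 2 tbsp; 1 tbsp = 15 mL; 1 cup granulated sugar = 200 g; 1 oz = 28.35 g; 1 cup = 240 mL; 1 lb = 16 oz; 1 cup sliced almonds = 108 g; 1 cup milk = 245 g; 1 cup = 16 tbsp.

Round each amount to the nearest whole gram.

Scaling factor: 60/8 = 15/2 = 7.5.
granulated sugar: (3 cup + 11 tbsp = 3.6875 cup) × 15/2 × 200 g/cup ≈ 5531 g
milk: 600 mL × 15/2 ÷ 240 mL/cup × 245 g/cup ≈ 4594 g
chopped walnuts: 3 lb × 15/2 × 16 oz/lb × 28.35 g/oz = 10206 g
cocoa powder: (3 cup + 8 tbsp = 3.5 cup) × 15/2 × 85 g/cup ≈ 2231 g
sliced almonds: (1 cup + 9 tbsp = 1.5625 cup) × 15/2 × 108 g/cup ≈ 1266 g

granulated sugar: 5531 g; milk: 4594 g; chopped walnuts: 10206 g; cocoa powder: 2231 g; sliced almonds: 1266 g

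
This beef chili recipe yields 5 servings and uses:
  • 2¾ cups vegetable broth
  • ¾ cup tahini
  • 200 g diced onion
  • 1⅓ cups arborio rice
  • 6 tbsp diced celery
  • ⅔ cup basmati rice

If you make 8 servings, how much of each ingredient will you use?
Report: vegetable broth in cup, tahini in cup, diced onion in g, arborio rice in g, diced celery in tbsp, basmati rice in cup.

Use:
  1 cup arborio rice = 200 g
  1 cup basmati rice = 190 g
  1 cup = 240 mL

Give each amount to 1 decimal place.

Scaling factor: 8/5 = 1.6.
vegetable broth: 2.75 cup × 8/5 = 4.4 cup
tahini: 0.75 cup × 8/5 = 1.2 cup
diced onion: 200 g × 8/5 = 320.0 g
arborio rice: 4/3 cup × 8/5 × 200 g/cup ≈ 426.7 g
diced celery: 6 tbsp × 8/5 = 9.6 tbsp
basmati rice: 2/3 cup × 8/5 ≈ 1.1 cup

vegetable broth: 4.4 cup; tahini: 1.2 cup; diced onion: 320.0 g; arborio rice: 426.7 g; diced celery: 9.6 tbsp; basmati rice: 1.1 cup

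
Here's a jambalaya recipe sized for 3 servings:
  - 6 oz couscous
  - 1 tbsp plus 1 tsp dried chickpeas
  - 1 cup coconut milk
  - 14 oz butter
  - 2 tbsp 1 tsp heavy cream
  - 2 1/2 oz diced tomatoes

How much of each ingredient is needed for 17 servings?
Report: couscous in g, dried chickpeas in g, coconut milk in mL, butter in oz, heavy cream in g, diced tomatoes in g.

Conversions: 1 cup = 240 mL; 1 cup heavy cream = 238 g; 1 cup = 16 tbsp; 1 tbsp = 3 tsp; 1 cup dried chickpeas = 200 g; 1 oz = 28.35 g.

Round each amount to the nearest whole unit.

Scaling factor: 17/3.
couscous: 6 oz × 17/3 × 28.35 g/oz ≈ 964 g
dried chickpeas: (1 tbsp + 1 tsp = 4/3 tbsp) × 17/3 ÷ 16 tbsp/cup × 200 g/cup ≈ 94 g
coconut milk: 1 cup × 17/3 × 240 mL/cup = 1360 mL
butter: 14 oz × 17/3 ≈ 79 oz
heavy cream: (2 tbsp + 1 tsp = 7/3 tbsp) × 17/3 ÷ 16 tbsp/cup × 238 g/cup ≈ 197 g
diced tomatoes: 2.5 oz × 17/3 × 28.35 g/oz ≈ 402 g

couscous: 964 g; dried chickpeas: 94 g; coconut milk: 1360 mL; butter: 79 oz; heavy cream: 197 g; diced tomatoes: 402 g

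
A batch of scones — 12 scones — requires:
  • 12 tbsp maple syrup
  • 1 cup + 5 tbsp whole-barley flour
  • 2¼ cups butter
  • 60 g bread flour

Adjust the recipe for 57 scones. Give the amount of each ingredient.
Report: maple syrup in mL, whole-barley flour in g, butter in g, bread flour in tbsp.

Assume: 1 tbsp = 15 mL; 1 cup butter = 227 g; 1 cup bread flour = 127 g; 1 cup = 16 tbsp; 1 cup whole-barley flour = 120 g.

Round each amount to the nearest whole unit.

Scaling factor: 57/12 = 19/4 = 4.75.
maple syrup: 12 tbsp × 19/4 × 15 mL/tbsp = 855 mL
whole-barley flour: (1 cup + 5 tbsp = 1.3125 cup) × 19/4 × 120 g/cup ≈ 748 g
butter: 2.25 cup × 19/4 × 227 g/cup ≈ 2426 g
bread flour: 60 g × 19/4 ÷ 127 g/cup × 16 tbsp/cup ≈ 36 tbsp

maple syrup: 855 mL; whole-barley flour: 748 g; butter: 2426 g; bread flour: 36 tbsp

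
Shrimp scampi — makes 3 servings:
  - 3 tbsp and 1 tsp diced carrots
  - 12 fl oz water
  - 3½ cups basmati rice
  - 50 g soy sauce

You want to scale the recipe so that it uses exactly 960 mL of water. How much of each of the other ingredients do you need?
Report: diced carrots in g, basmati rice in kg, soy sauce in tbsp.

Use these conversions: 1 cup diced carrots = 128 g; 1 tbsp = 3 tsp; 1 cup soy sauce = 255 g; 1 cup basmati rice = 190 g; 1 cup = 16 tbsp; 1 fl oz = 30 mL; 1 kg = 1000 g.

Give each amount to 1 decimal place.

The original recipe has 360 mL of water, so the scaling factor is 960 ÷ 360 = 8/3.
diced carrots: (3 tbsp + 1 tsp = 10/3 tbsp) × 8/3 ÷ 16 tbsp/cup × 128 g/cup ≈ 71.1 g
basmati rice: 3.5 cup × 8/3 × 190 g/cup ÷ 1000 g/kg ≈ 1.8 kg
soy sauce: 50 g × 8/3 ÷ 255 g/cup × 16 tbsp/cup ≈ 8.4 tbsp

diced carrots: 71.1 g; basmati rice: 1.8 kg; soy sauce: 8.4 tbsp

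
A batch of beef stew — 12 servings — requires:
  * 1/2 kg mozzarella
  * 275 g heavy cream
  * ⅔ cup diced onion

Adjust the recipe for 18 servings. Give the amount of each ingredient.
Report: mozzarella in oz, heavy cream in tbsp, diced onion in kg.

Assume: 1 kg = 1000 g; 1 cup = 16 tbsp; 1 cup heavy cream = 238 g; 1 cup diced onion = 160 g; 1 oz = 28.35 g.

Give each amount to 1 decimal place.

Scaling factor: 18/12 = 3/2 = 1.5.
mozzarella: 0.5 kg × 3/2 × 1000 g/kg ÷ 28.35 g/oz ≈ 26.5 oz
heavy cream: 275 g × 3/2 ÷ 238 g/cup × 16 tbsp/cup ≈ 27.7 tbsp
diced onion: 2/3 cup × 3/2 × 160 g/cup ÷ 1000 g/kg ≈ 0.2 kg

mozzarella: 26.5 oz; heavy cream: 27.7 tbsp; diced onion: 0.2 kg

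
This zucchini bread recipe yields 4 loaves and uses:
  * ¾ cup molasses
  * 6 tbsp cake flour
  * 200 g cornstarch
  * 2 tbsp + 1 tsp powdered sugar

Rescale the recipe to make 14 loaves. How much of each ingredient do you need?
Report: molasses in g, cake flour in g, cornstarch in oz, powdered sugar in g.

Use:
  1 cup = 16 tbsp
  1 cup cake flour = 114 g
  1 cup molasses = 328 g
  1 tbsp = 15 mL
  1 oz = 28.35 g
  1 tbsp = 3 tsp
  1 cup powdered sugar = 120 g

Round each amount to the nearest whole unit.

molasses: 861 g; cake flour: 150 g; cornstarch: 25 oz; powdered sugar: 61 g

Scaling factor: 14/4 = 7/2 = 3.5.
molasses: 0.75 cup × 7/2 × 328 g/cup = 861 g
cake flour: 6 tbsp × 7/2 ÷ 16 tbsp/cup × 114 g/cup ≈ 150 g
cornstarch: 200 g × 7/2 ÷ 28.35 g/oz ≈ 25 oz
powdered sugar: (2 tbsp + 1 tsp = 7/3 tbsp) × 7/2 ÷ 16 tbsp/cup × 120 g/cup ≈ 61 g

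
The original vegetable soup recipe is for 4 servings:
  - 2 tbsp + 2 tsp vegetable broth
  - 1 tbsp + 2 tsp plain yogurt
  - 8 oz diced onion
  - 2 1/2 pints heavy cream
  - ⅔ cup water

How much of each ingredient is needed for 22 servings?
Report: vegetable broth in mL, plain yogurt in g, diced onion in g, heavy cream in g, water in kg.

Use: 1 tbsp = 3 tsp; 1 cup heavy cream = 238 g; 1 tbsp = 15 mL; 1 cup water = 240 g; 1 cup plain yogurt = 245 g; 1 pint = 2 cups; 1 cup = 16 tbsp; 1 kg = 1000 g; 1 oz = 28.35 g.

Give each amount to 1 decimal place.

Scaling factor: 22/4 = 11/2 = 5.5.
vegetable broth: (2 tbsp + 2 tsp = 8/3 tbsp) × 11/2 × 15 mL/tbsp = 220.0 mL
plain yogurt: (1 tbsp + 2 tsp = 5/3 tbsp) × 11/2 ÷ 16 tbsp/cup × 245 g/cup ≈ 140.4 g
diced onion: 8 oz × 11/2 × 28.35 g/oz = 1247.4 g
heavy cream: 2.5 pint × 11/2 × 2 cup/pint × 238 g/cup = 6545.0 g
water: 2/3 cup × 11/2 × 240 g/cup ÷ 1000 g/kg ≈ 0.9 kg

vegetable broth: 220.0 mL; plain yogurt: 140.4 g; diced onion: 1247.4 g; heavy cream: 6545.0 g; water: 0.9 kg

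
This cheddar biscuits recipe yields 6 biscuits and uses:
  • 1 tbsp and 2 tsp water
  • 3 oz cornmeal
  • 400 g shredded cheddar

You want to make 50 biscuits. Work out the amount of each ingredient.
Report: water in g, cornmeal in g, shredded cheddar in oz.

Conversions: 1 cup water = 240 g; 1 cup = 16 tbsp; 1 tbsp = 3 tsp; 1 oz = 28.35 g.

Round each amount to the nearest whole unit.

water: 208 g; cornmeal: 709 g; shredded cheddar: 118 oz

Scaling factor: 50/6 = 25/3.
water: (1 tbsp + 2 tsp = 5/3 tbsp) × 25/3 ÷ 16 tbsp/cup × 240 g/cup ≈ 208 g
cornmeal: 3 oz × 25/3 × 28.35 g/oz ≈ 709 g
shredded cheddar: 400 g × 25/3 ÷ 28.35 g/oz ≈ 118 oz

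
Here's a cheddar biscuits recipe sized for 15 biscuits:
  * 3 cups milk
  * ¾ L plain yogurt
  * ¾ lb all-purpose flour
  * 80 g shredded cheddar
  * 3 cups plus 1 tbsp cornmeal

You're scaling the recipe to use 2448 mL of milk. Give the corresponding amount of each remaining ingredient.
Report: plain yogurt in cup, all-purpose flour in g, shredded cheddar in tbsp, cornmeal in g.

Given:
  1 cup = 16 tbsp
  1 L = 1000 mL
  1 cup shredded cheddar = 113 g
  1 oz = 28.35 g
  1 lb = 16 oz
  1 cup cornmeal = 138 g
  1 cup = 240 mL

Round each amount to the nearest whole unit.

The original recipe has 720 mL of milk, so the scaling factor is 2448 ÷ 720 = 17/5 = 3.4.
plain yogurt: 0.75 L × 17/5 × 1000 mL/L ÷ 240 mL/cup ≈ 11 cup
all-purpose flour: 0.75 lb × 17/5 × 16 oz/lb × 28.35 g/oz ≈ 1157 g
shredded cheddar: 80 g × 17/5 ÷ 113 g/cup × 16 tbsp/cup ≈ 39 tbsp
cornmeal: (3 cup + 1 tbsp = 3.0625 cup) × 17/5 × 138 g/cup ≈ 1437 g

plain yogurt: 11 cup; all-purpose flour: 1157 g; shredded cheddar: 39 tbsp; cornmeal: 1437 g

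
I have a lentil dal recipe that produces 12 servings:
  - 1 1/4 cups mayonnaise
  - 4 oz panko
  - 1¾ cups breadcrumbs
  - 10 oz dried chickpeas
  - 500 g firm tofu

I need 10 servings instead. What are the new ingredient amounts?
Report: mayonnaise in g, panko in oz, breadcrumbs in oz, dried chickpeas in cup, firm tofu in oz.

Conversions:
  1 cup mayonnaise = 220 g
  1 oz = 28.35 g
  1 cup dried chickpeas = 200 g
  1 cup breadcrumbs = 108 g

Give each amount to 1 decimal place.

mayonnaise: 229.2 g; panko: 3.3 oz; breadcrumbs: 5.6 oz; dried chickpeas: 1.2 cup; firm tofu: 14.7 oz

Scaling factor: 10/12 = 5/6.
mayonnaise: 1.25 cup × 5/6 × 220 g/cup ≈ 229.2 g
panko: 4 oz × 5/6 ≈ 3.3 oz
breadcrumbs: 1.75 cup × 5/6 × 108 g/cup ÷ 28.35 g/oz ≈ 5.6 oz
dried chickpeas: 10 oz × 5/6 × 28.35 g/oz ÷ 200 g/cup ≈ 1.2 cup
firm tofu: 500 g × 5/6 ÷ 28.35 g/oz ≈ 14.7 oz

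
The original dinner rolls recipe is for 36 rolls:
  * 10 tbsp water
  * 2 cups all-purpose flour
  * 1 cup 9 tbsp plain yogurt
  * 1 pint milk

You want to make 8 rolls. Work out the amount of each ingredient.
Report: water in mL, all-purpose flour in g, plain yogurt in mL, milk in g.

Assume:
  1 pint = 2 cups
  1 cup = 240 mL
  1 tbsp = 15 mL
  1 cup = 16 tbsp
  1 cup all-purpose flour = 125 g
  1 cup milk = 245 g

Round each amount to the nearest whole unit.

Scaling factor: 8/36 = 2/9.
water: 10 tbsp × 2/9 × 15 mL/tbsp ≈ 33 mL
all-purpose flour: 2 cup × 2/9 × 125 g/cup ≈ 56 g
plain yogurt: (1 cup + 9 tbsp = 1.5625 cup) × 2/9 × 240 mL/cup ≈ 83 mL
milk: 1 pint × 2/9 × 2 cup/pint × 245 g/cup ≈ 109 g

water: 33 mL; all-purpose flour: 56 g; plain yogurt: 83 mL; milk: 109 g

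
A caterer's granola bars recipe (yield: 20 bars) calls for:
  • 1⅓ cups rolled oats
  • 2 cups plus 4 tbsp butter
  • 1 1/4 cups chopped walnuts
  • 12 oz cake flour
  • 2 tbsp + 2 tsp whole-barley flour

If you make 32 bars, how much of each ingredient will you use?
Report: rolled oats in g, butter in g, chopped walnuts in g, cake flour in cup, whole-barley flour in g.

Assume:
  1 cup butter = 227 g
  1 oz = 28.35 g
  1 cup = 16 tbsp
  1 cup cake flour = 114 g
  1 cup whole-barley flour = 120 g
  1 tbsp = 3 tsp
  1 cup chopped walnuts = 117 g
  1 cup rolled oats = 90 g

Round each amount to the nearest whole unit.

Scaling factor: 32/20 = 8/5 = 1.6.
rolled oats: 4/3 cup × 8/5 × 90 g/cup = 192 g
butter: (2 cup + 4 tbsp = 2.25 cup) × 8/5 × 227 g/cup ≈ 817 g
chopped walnuts: 1.25 cup × 8/5 × 117 g/cup = 234 g
cake flour: 12 oz × 8/5 × 28.35 g/oz ÷ 114 g/cup ≈ 5 cup
whole-barley flour: (2 tbsp + 2 tsp = 8/3 tbsp) × 8/5 ÷ 16 tbsp/cup × 120 g/cup = 32 g

rolled oats: 192 g; butter: 817 g; chopped walnuts: 234 g; cake flour: 5 cup; whole-barley flour: 32 g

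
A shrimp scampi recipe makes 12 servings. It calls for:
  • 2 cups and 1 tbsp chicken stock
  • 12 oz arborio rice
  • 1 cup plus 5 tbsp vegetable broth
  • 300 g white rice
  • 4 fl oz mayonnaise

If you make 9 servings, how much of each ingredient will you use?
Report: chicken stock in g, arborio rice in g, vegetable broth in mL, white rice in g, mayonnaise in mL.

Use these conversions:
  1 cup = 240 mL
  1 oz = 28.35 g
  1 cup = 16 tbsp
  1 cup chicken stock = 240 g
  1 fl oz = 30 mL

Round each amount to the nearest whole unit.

chicken stock: 371 g; arborio rice: 255 g; vegetable broth: 236 mL; white rice: 225 g; mayonnaise: 90 mL

Scaling factor: 9/12 = 3/4 = 0.75.
chicken stock: (2 cup + 1 tbsp = 2.0625 cup) × 3/4 × 240 g/cup ≈ 371 g
arborio rice: 12 oz × 3/4 × 28.35 g/oz ≈ 255 g
vegetable broth: (1 cup + 5 tbsp = 1.3125 cup) × 3/4 × 240 mL/cup ≈ 236 mL
white rice: 300 g × 3/4 = 225 g
mayonnaise: 4 fl oz × 3/4 × 30 mL/fl oz = 90 mL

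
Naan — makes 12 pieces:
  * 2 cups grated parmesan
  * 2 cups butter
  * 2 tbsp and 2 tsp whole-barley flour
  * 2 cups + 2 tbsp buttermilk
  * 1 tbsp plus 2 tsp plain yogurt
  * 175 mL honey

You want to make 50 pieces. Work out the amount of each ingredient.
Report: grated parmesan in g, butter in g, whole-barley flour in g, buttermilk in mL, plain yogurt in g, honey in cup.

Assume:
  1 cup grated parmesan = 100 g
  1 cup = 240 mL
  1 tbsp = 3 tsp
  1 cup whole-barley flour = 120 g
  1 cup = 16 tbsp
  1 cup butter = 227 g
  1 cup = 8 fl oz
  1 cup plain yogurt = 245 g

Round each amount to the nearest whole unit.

grated parmesan: 833 g; butter: 1892 g; whole-barley flour: 83 g; buttermilk: 2125 mL; plain yogurt: 106 g; honey: 3 cup

Scaling factor: 50/12 = 25/6.
grated parmesan: 2 cup × 25/6 × 100 g/cup ≈ 833 g
butter: 2 cup × 25/6 × 227 g/cup ≈ 1892 g
whole-barley flour: (2 tbsp + 2 tsp = 8/3 tbsp) × 25/6 ÷ 16 tbsp/cup × 120 g/cup ≈ 83 g
buttermilk: (2 cup + 2 tbsp = 2.125 cup) × 25/6 × 240 mL/cup = 2125 mL
plain yogurt: (1 tbsp + 2 tsp = 5/3 tbsp) × 25/6 ÷ 16 tbsp/cup × 245 g/cup ≈ 106 g
honey: 175 mL × 25/6 ÷ 240 mL/cup ≈ 3 cup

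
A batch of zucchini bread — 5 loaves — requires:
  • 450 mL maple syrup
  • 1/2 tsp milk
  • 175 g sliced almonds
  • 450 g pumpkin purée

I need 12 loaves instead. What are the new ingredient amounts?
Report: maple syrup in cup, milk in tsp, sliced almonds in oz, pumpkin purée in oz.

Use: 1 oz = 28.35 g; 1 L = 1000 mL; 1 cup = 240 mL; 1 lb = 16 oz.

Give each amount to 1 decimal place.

Scaling factor: 12/5 = 2.4.
maple syrup: 450 mL × 12/5 ÷ 240 mL/cup = 4.5 cup
milk: 0.5 tsp × 12/5 = 1.2 tsp
sliced almonds: 175 g × 12/5 ÷ 28.35 g/oz ≈ 14.8 oz
pumpkin purée: 450 g × 12/5 ÷ 28.35 g/oz ≈ 38.1 oz

maple syrup: 4.5 cup; milk: 1.2 tsp; sliced almonds: 14.8 oz; pumpkin purée: 38.1 oz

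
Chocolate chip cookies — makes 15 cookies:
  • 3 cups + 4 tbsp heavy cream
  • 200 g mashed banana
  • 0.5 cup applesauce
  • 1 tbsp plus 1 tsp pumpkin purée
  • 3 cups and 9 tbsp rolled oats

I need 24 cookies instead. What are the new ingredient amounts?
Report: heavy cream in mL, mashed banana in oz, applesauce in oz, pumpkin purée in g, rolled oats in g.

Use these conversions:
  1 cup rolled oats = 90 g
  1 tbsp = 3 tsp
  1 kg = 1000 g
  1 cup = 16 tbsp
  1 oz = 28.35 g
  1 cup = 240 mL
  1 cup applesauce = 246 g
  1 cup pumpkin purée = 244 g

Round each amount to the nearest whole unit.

heavy cream: 1248 mL; mashed banana: 11 oz; applesauce: 7 oz; pumpkin purée: 33 g; rolled oats: 513 g

Scaling factor: 24/15 = 8/5 = 1.6.
heavy cream: (3 cup + 4 tbsp = 3.25 cup) × 8/5 × 240 mL/cup = 1248 mL
mashed banana: 200 g × 8/5 ÷ 28.35 g/oz ≈ 11 oz
applesauce: 0.5 cup × 8/5 × 246 g/cup ÷ 28.35 g/oz ≈ 7 oz
pumpkin purée: (1 tbsp + 1 tsp = 4/3 tbsp) × 8/5 ÷ 16 tbsp/cup × 244 g/cup ≈ 33 g
rolled oats: (3 cup + 9 tbsp = 3.5625 cup) × 8/5 × 90 g/cup = 513 g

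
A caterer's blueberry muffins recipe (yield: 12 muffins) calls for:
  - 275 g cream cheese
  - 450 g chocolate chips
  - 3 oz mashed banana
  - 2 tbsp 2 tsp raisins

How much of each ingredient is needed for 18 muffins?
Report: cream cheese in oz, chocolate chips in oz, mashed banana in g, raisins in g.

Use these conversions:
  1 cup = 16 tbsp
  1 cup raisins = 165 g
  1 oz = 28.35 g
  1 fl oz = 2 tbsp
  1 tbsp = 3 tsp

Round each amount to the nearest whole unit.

Scaling factor: 18/12 = 3/2 = 1.5.
cream cheese: 275 g × 3/2 ÷ 28.35 g/oz ≈ 15 oz
chocolate chips: 450 g × 3/2 ÷ 28.35 g/oz ≈ 24 oz
mashed banana: 3 oz × 3/2 × 28.35 g/oz ≈ 128 g
raisins: (2 tbsp + 2 tsp = 8/3 tbsp) × 3/2 ÷ 16 tbsp/cup × 165 g/cup ≈ 41 g

cream cheese: 15 oz; chocolate chips: 24 oz; mashed banana: 128 g; raisins: 41 g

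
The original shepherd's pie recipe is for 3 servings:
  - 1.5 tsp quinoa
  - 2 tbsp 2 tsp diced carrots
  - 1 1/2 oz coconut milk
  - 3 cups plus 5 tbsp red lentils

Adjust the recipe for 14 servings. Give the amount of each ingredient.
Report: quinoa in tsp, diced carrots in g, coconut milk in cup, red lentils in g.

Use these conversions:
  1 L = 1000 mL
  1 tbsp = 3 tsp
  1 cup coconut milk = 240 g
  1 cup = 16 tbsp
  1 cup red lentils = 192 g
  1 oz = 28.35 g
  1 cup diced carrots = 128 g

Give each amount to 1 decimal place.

quinoa: 7.0 tsp; diced carrots: 99.6 g; coconut milk: 0.8 cup; red lentils: 2968.0 g

Scaling factor: 14/3.
quinoa: 1.5 tsp × 14/3 = 7.0 tsp
diced carrots: (2 tbsp + 2 tsp = 8/3 tbsp) × 14/3 ÷ 16 tbsp/cup × 128 g/cup ≈ 99.6 g
coconut milk: 1.5 oz × 14/3 × 28.35 g/oz ÷ 240 g/cup ≈ 0.8 cup
red lentils: (3 cup + 5 tbsp = 3.3125 cup) × 14/3 × 192 g/cup = 2968.0 g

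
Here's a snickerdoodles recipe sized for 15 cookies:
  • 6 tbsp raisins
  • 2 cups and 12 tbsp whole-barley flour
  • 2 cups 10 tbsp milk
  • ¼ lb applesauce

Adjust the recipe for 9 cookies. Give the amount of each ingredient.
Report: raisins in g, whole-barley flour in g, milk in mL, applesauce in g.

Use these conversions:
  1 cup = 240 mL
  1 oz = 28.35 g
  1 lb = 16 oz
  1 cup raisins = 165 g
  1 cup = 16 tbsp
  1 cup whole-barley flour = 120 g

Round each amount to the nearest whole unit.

raisins: 37 g; whole-barley flour: 198 g; milk: 378 mL; applesauce: 68 g

Scaling factor: 9/15 = 3/5 = 0.6.
raisins: 6 tbsp × 3/5 ÷ 16 tbsp/cup × 165 g/cup ≈ 37 g
whole-barley flour: (2 cup + 12 tbsp = 2.75 cup) × 3/5 × 120 g/cup = 198 g
milk: (2 cup + 10 tbsp = 2.625 cup) × 3/5 × 240 mL/cup = 378 mL
applesauce: 0.25 lb × 3/5 × 16 oz/lb × 28.35 g/oz ≈ 68 g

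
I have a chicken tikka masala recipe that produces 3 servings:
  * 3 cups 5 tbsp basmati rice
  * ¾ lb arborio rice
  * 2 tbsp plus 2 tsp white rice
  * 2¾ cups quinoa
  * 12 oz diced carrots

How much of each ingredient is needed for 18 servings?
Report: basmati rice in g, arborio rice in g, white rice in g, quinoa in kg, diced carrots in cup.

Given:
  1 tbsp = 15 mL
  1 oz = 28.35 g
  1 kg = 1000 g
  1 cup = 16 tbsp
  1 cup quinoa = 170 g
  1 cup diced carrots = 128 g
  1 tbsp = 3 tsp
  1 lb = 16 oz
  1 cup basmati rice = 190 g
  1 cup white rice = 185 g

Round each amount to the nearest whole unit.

Scaling factor: 18/3 = 6.
basmati rice: (3 cup + 5 tbsp = 3.3125 cup) × 6 × 190 g/cup ≈ 3776 g
arborio rice: 0.75 lb × 6 × 16 oz/lb × 28.35 g/oz ≈ 2041 g
white rice: (2 tbsp + 2 tsp = 8/3 tbsp) × 6 ÷ 16 tbsp/cup × 185 g/cup = 185 g
quinoa: 2.75 cup × 6 × 170 g/cup ÷ 1000 g/kg ≈ 3 kg
diced carrots: 12 oz × 6 × 28.35 g/oz ÷ 128 g/cup ≈ 16 cup

basmati rice: 3776 g; arborio rice: 2041 g; white rice: 185 g; quinoa: 3 kg; diced carrots: 16 cup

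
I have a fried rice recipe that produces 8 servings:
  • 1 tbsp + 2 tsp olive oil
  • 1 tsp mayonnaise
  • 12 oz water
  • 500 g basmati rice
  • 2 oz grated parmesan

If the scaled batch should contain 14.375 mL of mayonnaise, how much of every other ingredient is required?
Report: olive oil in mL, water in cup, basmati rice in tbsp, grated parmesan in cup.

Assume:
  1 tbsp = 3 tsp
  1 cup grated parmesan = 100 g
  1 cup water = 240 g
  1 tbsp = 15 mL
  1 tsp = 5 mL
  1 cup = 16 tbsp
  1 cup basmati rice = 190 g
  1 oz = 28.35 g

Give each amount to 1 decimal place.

The original recipe has 5 mL of mayonnaise, so the scaling factor is 14.375 ÷ 5 = 23/8 = 2.875.
olive oil: (1 tbsp + 2 tsp = 5/3 tbsp) × 23/8 × 15 mL/tbsp ≈ 71.9 mL
water: 12 oz × 23/8 × 28.35 g/oz ÷ 240 g/cup ≈ 4.1 cup
basmati rice: 500 g × 23/8 ÷ 190 g/cup × 16 tbsp/cup ≈ 121.1 tbsp
grated parmesan: 2 oz × 23/8 × 28.35 g/oz ÷ 100 g/cup ≈ 1.6 cup

olive oil: 71.9 mL; water: 4.1 cup; basmati rice: 121.1 tbsp; grated parmesan: 1.6 cup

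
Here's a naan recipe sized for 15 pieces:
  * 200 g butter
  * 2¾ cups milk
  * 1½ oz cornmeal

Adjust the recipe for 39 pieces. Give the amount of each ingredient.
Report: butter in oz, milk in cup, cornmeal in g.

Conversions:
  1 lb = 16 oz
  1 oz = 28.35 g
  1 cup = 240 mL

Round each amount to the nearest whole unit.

Scaling factor: 39/15 = 13/5 = 2.6.
butter: 200 g × 13/5 ÷ 28.35 g/oz ≈ 18 oz
milk: 2.75 cup × 13/5 ≈ 7 cup
cornmeal: 1.5 oz × 13/5 × 28.35 g/oz ≈ 111 g

butter: 18 oz; milk: 7 cup; cornmeal: 111 g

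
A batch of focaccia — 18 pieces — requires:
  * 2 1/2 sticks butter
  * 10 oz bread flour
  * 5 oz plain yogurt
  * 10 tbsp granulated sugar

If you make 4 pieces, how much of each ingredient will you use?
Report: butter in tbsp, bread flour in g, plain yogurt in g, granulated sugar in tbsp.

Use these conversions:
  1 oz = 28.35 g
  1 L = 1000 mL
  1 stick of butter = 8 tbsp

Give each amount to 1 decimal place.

Scaling factor: 4/18 = 2/9.
butter: 2.5 stick × 2/9 × 8 tbsp/stick ≈ 4.4 tbsp
bread flour: 10 oz × 2/9 × 28.35 g/oz = 63.0 g
plain yogurt: 5 oz × 2/9 × 28.35 g/oz = 31.5 g
granulated sugar: 10 tbsp × 2/9 ≈ 2.2 tbsp

butter: 4.4 tbsp; bread flour: 63.0 g; plain yogurt: 31.5 g; granulated sugar: 2.2 tbsp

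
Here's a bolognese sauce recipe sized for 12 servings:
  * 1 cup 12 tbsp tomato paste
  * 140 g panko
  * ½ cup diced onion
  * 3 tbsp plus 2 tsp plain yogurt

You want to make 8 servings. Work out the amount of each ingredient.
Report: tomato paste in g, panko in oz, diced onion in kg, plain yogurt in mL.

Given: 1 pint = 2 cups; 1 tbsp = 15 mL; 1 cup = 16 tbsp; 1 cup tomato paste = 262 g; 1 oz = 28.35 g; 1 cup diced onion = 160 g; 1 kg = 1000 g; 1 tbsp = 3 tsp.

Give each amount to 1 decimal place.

Scaling factor: 8/12 = 2/3.
tomato paste: (1 cup + 12 tbsp = 1.75 cup) × 2/3 × 262 g/cup ≈ 305.7 g
panko: 140 g × 2/3 ÷ 28.35 g/oz ≈ 3.3 oz
diced onion: 0.5 cup × 2/3 × 160 g/cup ÷ 1000 g/kg ≈ 0.1 kg
plain yogurt: (3 tbsp + 2 tsp = 11/3 tbsp) × 2/3 × 15 mL/tbsp ≈ 36.7 mL

tomato paste: 305.7 g; panko: 3.3 oz; diced onion: 0.1 kg; plain yogurt: 36.7 mL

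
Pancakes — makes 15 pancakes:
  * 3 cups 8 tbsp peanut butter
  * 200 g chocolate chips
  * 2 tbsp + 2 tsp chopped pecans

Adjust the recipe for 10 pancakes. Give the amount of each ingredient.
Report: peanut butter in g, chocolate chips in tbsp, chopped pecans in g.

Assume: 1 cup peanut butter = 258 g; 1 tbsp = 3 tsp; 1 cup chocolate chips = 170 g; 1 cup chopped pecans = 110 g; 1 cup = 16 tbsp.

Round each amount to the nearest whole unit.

Scaling factor: 10/15 = 2/3.
peanut butter: (3 cup + 8 tbsp = 3.5 cup) × 2/3 × 258 g/cup = 602 g
chocolate chips: 200 g × 2/3 ÷ 170 g/cup × 16 tbsp/cup ≈ 13 tbsp
chopped pecans: (2 tbsp + 2 tsp = 8/3 tbsp) × 2/3 ÷ 16 tbsp/cup × 110 g/cup ≈ 12 g

peanut butter: 602 g; chocolate chips: 13 tbsp; chopped pecans: 12 g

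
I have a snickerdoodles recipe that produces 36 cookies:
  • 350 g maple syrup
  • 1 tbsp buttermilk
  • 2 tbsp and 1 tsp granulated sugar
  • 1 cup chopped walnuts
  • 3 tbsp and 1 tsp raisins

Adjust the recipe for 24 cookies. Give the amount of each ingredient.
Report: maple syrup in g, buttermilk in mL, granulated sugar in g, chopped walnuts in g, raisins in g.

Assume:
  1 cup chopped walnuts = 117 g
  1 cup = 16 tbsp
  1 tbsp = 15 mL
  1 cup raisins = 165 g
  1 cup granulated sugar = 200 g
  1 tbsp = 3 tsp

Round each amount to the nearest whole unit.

maple syrup: 233 g; buttermilk: 10 mL; granulated sugar: 19 g; chopped walnuts: 78 g; raisins: 23 g

Scaling factor: 24/36 = 2/3.
maple syrup: 350 g × 2/3 ≈ 233 g
buttermilk: 1 tbsp × 2/3 × 15 mL/tbsp = 10 mL
granulated sugar: (2 tbsp + 1 tsp = 7/3 tbsp) × 2/3 ÷ 16 tbsp/cup × 200 g/cup ≈ 19 g
chopped walnuts: 1 cup × 2/3 × 117 g/cup = 78 g
raisins: (3 tbsp + 1 tsp = 10/3 tbsp) × 2/3 ÷ 16 tbsp/cup × 165 g/cup ≈ 23 g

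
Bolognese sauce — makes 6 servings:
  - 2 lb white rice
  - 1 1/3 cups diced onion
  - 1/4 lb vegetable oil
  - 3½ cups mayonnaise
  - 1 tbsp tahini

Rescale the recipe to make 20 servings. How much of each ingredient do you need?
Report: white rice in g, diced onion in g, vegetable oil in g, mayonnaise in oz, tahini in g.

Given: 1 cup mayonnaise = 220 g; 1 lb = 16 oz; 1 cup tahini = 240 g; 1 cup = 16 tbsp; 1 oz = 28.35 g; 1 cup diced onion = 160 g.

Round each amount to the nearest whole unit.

Scaling factor: 20/6 = 10/3.
white rice: 2 lb × 10/3 × 16 oz/lb × 28.35 g/oz = 3024 g
diced onion: 4/3 cup × 10/3 × 160 g/cup ≈ 711 g
vegetable oil: 0.25 lb × 10/3 × 16 oz/lb × 28.35 g/oz = 378 g
mayonnaise: 3.5 cup × 10/3 × 220 g/cup ÷ 28.35 g/oz ≈ 91 oz
tahini: 1 tbsp × 10/3 ÷ 16 tbsp/cup × 240 g/cup = 50 g

white rice: 3024 g; diced onion: 711 g; vegetable oil: 378 g; mayonnaise: 91 oz; tahini: 50 g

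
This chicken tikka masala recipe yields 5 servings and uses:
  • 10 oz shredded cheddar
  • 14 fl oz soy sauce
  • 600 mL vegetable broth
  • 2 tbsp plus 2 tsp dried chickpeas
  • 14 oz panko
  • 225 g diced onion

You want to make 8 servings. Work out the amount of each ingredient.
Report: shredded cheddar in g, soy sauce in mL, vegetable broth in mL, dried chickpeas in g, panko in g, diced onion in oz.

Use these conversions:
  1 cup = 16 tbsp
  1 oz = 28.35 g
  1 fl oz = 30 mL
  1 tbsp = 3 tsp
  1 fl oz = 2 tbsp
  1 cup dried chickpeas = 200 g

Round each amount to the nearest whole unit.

shredded cheddar: 454 g; soy sauce: 672 mL; vegetable broth: 960 mL; dried chickpeas: 53 g; panko: 635 g; diced onion: 13 oz

Scaling factor: 8/5 = 1.6.
shredded cheddar: 10 oz × 8/5 × 28.35 g/oz ≈ 454 g
soy sauce: 14 fl oz × 8/5 × 30 mL/fl oz = 672 mL
vegetable broth: 600 mL × 8/5 = 960 mL
dried chickpeas: (2 tbsp + 2 tsp = 8/3 tbsp) × 8/5 ÷ 16 tbsp/cup × 200 g/cup ≈ 53 g
panko: 14 oz × 8/5 × 28.35 g/oz ≈ 635 g
diced onion: 225 g × 8/5 ÷ 28.35 g/oz ≈ 13 oz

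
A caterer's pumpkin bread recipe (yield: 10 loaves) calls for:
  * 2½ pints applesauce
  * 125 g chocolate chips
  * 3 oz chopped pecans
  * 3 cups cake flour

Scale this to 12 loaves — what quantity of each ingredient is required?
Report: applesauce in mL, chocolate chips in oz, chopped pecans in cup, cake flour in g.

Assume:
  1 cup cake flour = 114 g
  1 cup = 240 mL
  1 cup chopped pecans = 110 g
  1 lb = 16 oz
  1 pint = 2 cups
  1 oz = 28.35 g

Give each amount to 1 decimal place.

Scaling factor: 12/10 = 6/5 = 1.2.
applesauce: 2.5 pint × 6/5 × 2 cup/pint × 240 mL/cup = 1440.0 mL
chocolate chips: 125 g × 6/5 ÷ 28.35 g/oz ≈ 5.3 oz
chopped pecans: 3 oz × 6/5 × 28.35 g/oz ÷ 110 g/cup ≈ 0.9 cup
cake flour: 3 cup × 6/5 × 114 g/cup = 410.4 g

applesauce: 1440.0 mL; chocolate chips: 5.3 oz; chopped pecans: 0.9 cup; cake flour: 410.4 g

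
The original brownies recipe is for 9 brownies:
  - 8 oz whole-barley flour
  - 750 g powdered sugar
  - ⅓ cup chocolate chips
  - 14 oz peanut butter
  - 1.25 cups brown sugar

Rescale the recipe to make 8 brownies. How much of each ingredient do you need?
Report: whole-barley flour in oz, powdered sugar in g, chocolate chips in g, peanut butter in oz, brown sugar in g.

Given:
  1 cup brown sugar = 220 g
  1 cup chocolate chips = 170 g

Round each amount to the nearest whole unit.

Scaling factor: 8/9.
whole-barley flour: 8 oz × 8/9 ≈ 7 oz
powdered sugar: 750 g × 8/9 ≈ 667 g
chocolate chips: 1/3 cup × 8/9 × 170 g/cup ≈ 50 g
peanut butter: 14 oz × 8/9 ≈ 12 oz
brown sugar: 1.25 cup × 8/9 × 220 g/cup ≈ 244 g

whole-barley flour: 7 oz; powdered sugar: 667 g; chocolate chips: 50 g; peanut butter: 12 oz; brown sugar: 244 g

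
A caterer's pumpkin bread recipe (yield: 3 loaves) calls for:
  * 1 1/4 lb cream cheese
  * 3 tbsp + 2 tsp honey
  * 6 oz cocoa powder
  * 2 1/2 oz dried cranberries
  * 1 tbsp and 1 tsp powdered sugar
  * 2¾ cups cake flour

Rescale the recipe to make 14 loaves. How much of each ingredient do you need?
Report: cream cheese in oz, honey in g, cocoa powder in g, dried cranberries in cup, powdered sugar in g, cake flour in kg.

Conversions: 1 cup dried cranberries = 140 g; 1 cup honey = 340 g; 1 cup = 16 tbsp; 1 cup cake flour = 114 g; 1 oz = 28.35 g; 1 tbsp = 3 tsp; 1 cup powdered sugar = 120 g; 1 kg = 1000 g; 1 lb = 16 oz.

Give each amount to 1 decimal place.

cream cheese: 93.3 oz; honey: 363.6 g; cocoa powder: 793.8 g; dried cranberries: 2.4 cup; powdered sugar: 46.7 g; cake flour: 1.5 kg

Scaling factor: 14/3.
cream cheese: 1.25 lb × 14/3 × 16 oz/lb ≈ 93.3 oz
honey: (3 tbsp + 2 tsp = 11/3 tbsp) × 14/3 ÷ 16 tbsp/cup × 340 g/cup ≈ 363.6 g
cocoa powder: 6 oz × 14/3 × 28.35 g/oz = 793.8 g
dried cranberries: 2.5 oz × 14/3 × 28.35 g/oz ÷ 140 g/cup ≈ 2.4 cup
powdered sugar: (1 tbsp + 1 tsp = 4/3 tbsp) × 14/3 ÷ 16 tbsp/cup × 120 g/cup ≈ 46.7 g
cake flour: 2.75 cup × 14/3 × 114 g/cup ÷ 1000 g/kg ≈ 1.5 kg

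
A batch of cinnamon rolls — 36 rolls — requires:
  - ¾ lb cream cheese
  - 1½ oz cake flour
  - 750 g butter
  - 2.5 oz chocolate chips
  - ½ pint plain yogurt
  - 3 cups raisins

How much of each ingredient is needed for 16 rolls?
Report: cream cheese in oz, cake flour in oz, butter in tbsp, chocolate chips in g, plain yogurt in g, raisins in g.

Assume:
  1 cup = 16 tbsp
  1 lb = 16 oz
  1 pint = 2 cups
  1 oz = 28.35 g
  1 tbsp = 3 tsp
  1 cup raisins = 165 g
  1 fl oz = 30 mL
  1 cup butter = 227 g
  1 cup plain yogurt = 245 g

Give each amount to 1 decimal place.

Scaling factor: 16/36 = 4/9.
cream cheese: 0.75 lb × 4/9 × 16 oz/lb ≈ 5.3 oz
cake flour: 1.5 oz × 4/9 ≈ 0.7 oz
butter: 750 g × 4/9 ÷ 227 g/cup × 16 tbsp/cup ≈ 23.5 tbsp
chocolate chips: 2.5 oz × 4/9 × 28.35 g/oz = 31.5 g
plain yogurt: 0.5 pint × 4/9 × 2 cup/pint × 245 g/cup ≈ 108.9 g
raisins: 3 cup × 4/9 × 165 g/cup = 220.0 g

cream cheese: 5.3 oz; cake flour: 0.7 oz; butter: 23.5 tbsp; chocolate chips: 31.5 g; plain yogurt: 108.9 g; raisins: 220.0 g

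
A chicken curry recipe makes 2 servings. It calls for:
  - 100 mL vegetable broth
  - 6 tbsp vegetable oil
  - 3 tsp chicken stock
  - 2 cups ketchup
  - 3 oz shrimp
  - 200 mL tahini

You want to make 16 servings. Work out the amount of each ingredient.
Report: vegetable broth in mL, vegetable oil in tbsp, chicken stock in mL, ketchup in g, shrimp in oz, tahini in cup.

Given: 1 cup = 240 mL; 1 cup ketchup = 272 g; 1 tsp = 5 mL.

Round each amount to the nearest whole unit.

vegetable broth: 800 mL; vegetable oil: 48 tbsp; chicken stock: 120 mL; ketchup: 4352 g; shrimp: 24 oz; tahini: 7 cup

Scaling factor: 16/2 = 8.
vegetable broth: 100 mL × 8 = 800 mL
vegetable oil: 6 tbsp × 8 = 48 tbsp
chicken stock: 3 tsp × 8 × 5 mL/tsp = 120 mL
ketchup: 2 cup × 8 × 272 g/cup = 4352 g
shrimp: 3 oz × 8 = 24 oz
tahini: 200 mL × 8 ÷ 240 mL/cup ≈ 7 cup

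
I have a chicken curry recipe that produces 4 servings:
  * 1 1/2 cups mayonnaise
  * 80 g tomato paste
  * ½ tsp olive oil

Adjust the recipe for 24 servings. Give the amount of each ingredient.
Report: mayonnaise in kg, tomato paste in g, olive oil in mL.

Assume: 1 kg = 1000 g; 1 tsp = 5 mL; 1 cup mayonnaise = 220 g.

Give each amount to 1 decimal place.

mayonnaise: 2.0 kg; tomato paste: 480.0 g; olive oil: 15.0 mL

Scaling factor: 24/4 = 6.
mayonnaise: 1.5 cup × 6 × 220 g/cup ÷ 1000 g/kg ≈ 2.0 kg
tomato paste: 80 g × 6 = 480.0 g
olive oil: 0.5 tsp × 6 × 5 mL/tsp = 15.0 mL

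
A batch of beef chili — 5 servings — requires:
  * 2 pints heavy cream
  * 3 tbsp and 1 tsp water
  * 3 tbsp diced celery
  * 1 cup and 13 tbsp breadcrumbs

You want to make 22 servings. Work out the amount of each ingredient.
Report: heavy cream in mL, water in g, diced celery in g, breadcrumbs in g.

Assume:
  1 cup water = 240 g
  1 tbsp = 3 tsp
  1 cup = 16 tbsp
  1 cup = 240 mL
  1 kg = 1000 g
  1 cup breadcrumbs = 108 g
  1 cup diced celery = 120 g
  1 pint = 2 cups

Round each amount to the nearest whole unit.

heavy cream: 4224 mL; water: 220 g; diced celery: 99 g; breadcrumbs: 861 g

Scaling factor: 22/5 = 4.4.
heavy cream: 2 pint × 22/5 × 2 cup/pint × 240 mL/cup = 4224 mL
water: (3 tbsp + 1 tsp = 10/3 tbsp) × 22/5 ÷ 16 tbsp/cup × 240 g/cup = 220 g
diced celery: 3 tbsp × 22/5 ÷ 16 tbsp/cup × 120 g/cup = 99 g
breadcrumbs: (1 cup + 13 tbsp = 1.8125 cup) × 22/5 × 108 g/cup ≈ 861 g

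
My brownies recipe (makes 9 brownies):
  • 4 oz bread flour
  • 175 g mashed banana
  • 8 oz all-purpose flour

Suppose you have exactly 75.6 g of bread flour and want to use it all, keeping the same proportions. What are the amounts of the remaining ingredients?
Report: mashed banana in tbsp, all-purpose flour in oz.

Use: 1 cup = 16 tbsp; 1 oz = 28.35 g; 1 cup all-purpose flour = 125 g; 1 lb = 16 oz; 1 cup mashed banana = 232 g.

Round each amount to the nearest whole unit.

mashed banana: 8 tbsp; all-purpose flour: 5 oz

The original recipe has 113.4 g of bread flour, so the scaling factor is 75.6 ÷ 113.4 = 2/3.
mashed banana: 175 g × 2/3 ÷ 232 g/cup × 16 tbsp/cup ≈ 8 tbsp
all-purpose flour: 8 oz × 2/3 ≈ 5 oz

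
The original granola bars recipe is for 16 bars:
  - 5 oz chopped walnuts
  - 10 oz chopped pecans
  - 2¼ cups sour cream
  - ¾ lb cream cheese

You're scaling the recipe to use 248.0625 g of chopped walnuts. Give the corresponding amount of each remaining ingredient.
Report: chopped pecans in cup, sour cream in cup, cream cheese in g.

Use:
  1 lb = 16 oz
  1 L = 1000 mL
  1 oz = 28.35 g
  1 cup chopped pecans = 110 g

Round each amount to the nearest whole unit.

The original recipe has 141.75 g of chopped walnuts, so the scaling factor is 248.0625 ÷ 141.75 = 7/4 = 1.75.
chopped pecans: 10 oz × 7/4 × 28.35 g/oz ÷ 110 g/cup ≈ 5 cup
sour cream: 2.25 cup × 7/4 ≈ 4 cup
cream cheese: 0.75 lb × 7/4 × 16 oz/lb × 28.35 g/oz ≈ 595 g

chopped pecans: 5 cup; sour cream: 4 cup; cream cheese: 595 g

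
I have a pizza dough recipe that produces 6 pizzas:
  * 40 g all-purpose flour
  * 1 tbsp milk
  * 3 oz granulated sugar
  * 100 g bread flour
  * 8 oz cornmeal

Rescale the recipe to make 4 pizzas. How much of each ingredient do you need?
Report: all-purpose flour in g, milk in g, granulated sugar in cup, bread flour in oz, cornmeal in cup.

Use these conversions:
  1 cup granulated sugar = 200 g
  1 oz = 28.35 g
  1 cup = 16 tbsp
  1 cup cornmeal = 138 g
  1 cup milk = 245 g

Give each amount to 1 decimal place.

Scaling factor: 4/6 = 2/3.
all-purpose flour: 40 g × 2/3 ≈ 26.7 g
milk: 1 tbsp × 2/3 ÷ 16 tbsp/cup × 245 g/cup ≈ 10.2 g
granulated sugar: 3 oz × 2/3 × 28.35 g/oz ÷ 200 g/cup ≈ 0.3 cup
bread flour: 100 g × 2/3 ÷ 28.35 g/oz ≈ 2.4 oz
cornmeal: 8 oz × 2/3 × 28.35 g/oz ÷ 138 g/cup ≈ 1.1 cup

all-purpose flour: 26.7 g; milk: 10.2 g; granulated sugar: 0.3 cup; bread flour: 2.4 oz; cornmeal: 1.1 cup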